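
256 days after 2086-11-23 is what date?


Start: 2086-11-23, add 256 days
November 2086 has 30 days: 30 - 23 = 7 days to November 30 -> 249 left
December 2086 has 31 days -> 218 left
January 2087 has 31 days -> 187 left
February 2087 has 28 days -> 159 left
March 2087 has 31 days -> 128 left
April 2087 has 30 days -> 98 left
May 2087 has 31 days -> 67 left
June 2087 has 30 days -> 37 left
July 2087 has 31 days -> 6 left
August 2087: 6 <= 31 -> lands on August 6

Result: 2087-08-06


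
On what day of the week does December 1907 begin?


Target: December 1, 1907
Anchor: Jan 1, 1907. With p = 1907 - 1 = 1906: (p + p//4 - p//100 + p//400) mod 7 = (1906 + 476 - 19 + 4) mod 7 = 2367 mod 7 = 1 -> Tuesday (Mon=0 ... Sun=6)
Days before December (Jan-Nov): 334 days
Weekday index = (1 + 334) mod 7 = 6

Sunday


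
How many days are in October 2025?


October 2025

31 days


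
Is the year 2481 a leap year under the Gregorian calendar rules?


Gregorian leap year rule: divisible by 4, but not by 100, unless also by 400.
2481 is not divisible by 4 -> not a leap year

No


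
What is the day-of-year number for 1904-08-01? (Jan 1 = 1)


Date: August 1, 1904
Days in months 1 through 7: 213
Plus 1 days in August

Day of year: 214


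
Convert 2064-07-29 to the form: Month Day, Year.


ISO 2064-07-29 parses as year=2064, month=07, day=29
Month 7 -> July

July 29, 2064


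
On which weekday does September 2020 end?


September 2020 has 30 days
Anchor: Jan 1, 2020. With p = 2020 - 1 = 2019: (p + p//4 - p//100 + p//400) mod 7 = (2019 + 504 - 20 + 5) mod 7 = 2508 mod 7 = 2 -> Wednesday (Mon=0 ... Sun=6)
Days before September (Jan-Aug): 244; September 1 index = (2 + 244) mod 7 = 1 -> Tuesday
Last day offset: 30 - 1 = 29 days
Weekday index = (1 + 29) mod 7 = 2

Wednesday, September 30


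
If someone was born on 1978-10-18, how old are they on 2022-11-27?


Birth: 1978-10-18
Reference: 2022-11-27
Year difference: 2022 - 1978 = 44

44 years old


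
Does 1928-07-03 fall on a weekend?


Anchor: Jan 1, 1928. With p = 1928 - 1 = 1927: (p + p//4 - p//100 + p//400) mod 7 = (1927 + 481 - 19 + 4) mod 7 = 2393 mod 7 = 6 -> Sunday (Mon=0 ... Sun=6)
Day of year: 185; offset = 184
Weekday index = (6 + 184) mod 7 = 1 -> Tuesday
Weekend days: Saturday, Sunday

No


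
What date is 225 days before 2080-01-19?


Start: 2080-01-19, subtract 225 days
Back 19 days from January 19 reaches December 31, 2079 -> 206 left
December 2079 has 31 days -> back to November 30, 2079 -> 175 left
November 2079 has 30 days -> back to October 31, 2079 -> 145 left
October 2079 has 31 days -> back to September 30, 2079 -> 114 left
September 2079 has 30 days -> back to August 31, 2079 -> 84 left
August 2079 has 31 days -> back to July 31, 2079 -> 53 left
July 2079 has 31 days -> back to June 30, 2079 -> 22 left
June 2079: 30 - 22 = 8 -> lands on June 8

Result: 2079-06-08


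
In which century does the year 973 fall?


Century = (year - 1) // 100 + 1
= (973 - 1) // 100 + 1
= 972 // 100 + 1
= 9 + 1

10th century


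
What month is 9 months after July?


July is month 7
7 + 9 = 16; wrap: 16 - 12 = 4

April


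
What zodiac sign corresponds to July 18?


Date: July 18
Conventional tropical zodiac dates: Cancer from June 21 onward; Leo starts July 23
July 18 falls within the Cancer range

Cancer


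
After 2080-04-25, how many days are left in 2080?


Day of year: 116 of 366
Remaining = 366 - 116

250 days


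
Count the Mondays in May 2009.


May 2009 has 31 days
Anchor: Jan 1, 2009. With p = 2009 - 1 = 2008: (p + p//4 - p//100 + p//400) mod 7 = (2008 + 502 - 20 + 5) mod 7 = 2495 mod 7 = 3 -> Thursday (Mon=0 ... Sun=6)
Days before May (Jan-Apr): 120; May 1 index = (3 + 120) mod 7 = 4 -> Friday
First Monday is May 4
Mondays: 4, 11, 18, 25

4 Mondays


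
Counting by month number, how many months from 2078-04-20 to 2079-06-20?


From April 2078 to June 2079
1 year * 12 = 12 months, plus 2 months = 14

14 months


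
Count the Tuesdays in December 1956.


December 1956 has 31 days
Anchor: Jan 1, 1956. With p = 1956 - 1 = 1955: (p + p//4 - p//100 + p//400) mod 7 = (1955 + 488 - 19 + 4) mod 7 = 2428 mod 7 = 6 -> Sunday (Mon=0 ... Sun=6)
Days before December (Jan-Nov): 335; December 1 index = (6 + 335) mod 7 = 5 -> Saturday
First Tuesday is December 4
Tuesdays: 4, 11, 18, 25

4 Tuesdays


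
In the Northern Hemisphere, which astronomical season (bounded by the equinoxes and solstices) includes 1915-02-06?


Date: February 6
Astronomical Winter (approx.; exact equinox/solstice day varies by year): December 21 to March 19
February 6 falls within the Winter window

Winter


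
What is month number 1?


Month 1 of 12

January


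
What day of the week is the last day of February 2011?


February 2011 has 28 days
Anchor: Jan 1, 2011. With p = 2011 - 1 = 2010: (p + p//4 - p//100 + p//400) mod 7 = (2010 + 502 - 20 + 5) mod 7 = 2497 mod 7 = 5 -> Saturday (Mon=0 ... Sun=6)
Days before February (Jan): 31; February 1 index = (5 + 31) mod 7 = 1 -> Tuesday
Last day offset: 28 - 1 = 27 days
Weekday index = (1 + 27) mod 7 = 0

Monday, February 28


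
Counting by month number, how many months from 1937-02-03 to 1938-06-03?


From February 1937 to June 1938
1 year * 12 = 12 months, plus 4 months = 16

16 months


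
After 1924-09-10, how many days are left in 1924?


Day of year: 254 of 366
Remaining = 366 - 254

112 days


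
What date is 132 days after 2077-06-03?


Start: 2077-06-03, add 132 days
June 2077 has 30 days: 30 - 3 = 27 days to June 30 -> 105 left
July 2077 has 31 days -> 74 left
August 2077 has 31 days -> 43 left
September 2077 has 30 days -> 13 left
October 2077: 13 <= 31 -> lands on October 13

Result: 2077-10-13


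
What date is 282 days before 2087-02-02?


Start: 2087-02-02, subtract 282 days
Back 2 days from February 2 reaches January 31, 2087 -> 280 left
January 2087 has 31 days -> back to December 31, 2086 -> 249 left
December 2086 has 31 days -> back to November 30, 2086 -> 218 left
November 2086 has 30 days -> back to October 31, 2086 -> 188 left
October 2086 has 31 days -> back to September 30, 2086 -> 157 left
September 2086 has 30 days -> back to August 31, 2086 -> 127 left
August 2086 has 31 days -> back to July 31, 2086 -> 96 left
July 2086 has 31 days -> back to June 30, 2086 -> 65 left
June 2086 has 30 days -> back to May 31, 2086 -> 35 left
May 2086 has 31 days -> back to April 30, 2086 -> 4 left
April 2086: 30 - 4 = 26 -> lands on April 26

Result: 2086-04-26


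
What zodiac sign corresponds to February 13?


Date: February 13
Conventional tropical zodiac dates: Aquarius from January 20 onward; Pisces starts February 19
February 13 falls within the Aquarius range

Aquarius


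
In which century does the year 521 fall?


Century = (year - 1) // 100 + 1
= (521 - 1) // 100 + 1
= 520 // 100 + 1
= 5 + 1

6th century


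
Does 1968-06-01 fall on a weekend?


Anchor: Jan 1, 1968. With p = 1968 - 1 = 1967: (p + p//4 - p//100 + p//400) mod 7 = (1967 + 491 - 19 + 4) mod 7 = 2443 mod 7 = 0 -> Monday (Mon=0 ... Sun=6)
Day of year: 153; offset = 152
Weekday index = (0 + 152) mod 7 = 5 -> Saturday
Weekend days: Saturday, Sunday

Yes


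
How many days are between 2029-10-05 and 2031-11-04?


From 2029-10-05 to 2031-11-04
2029-10-05: days before October = 31 + 28 + 31 + 30 + 31 + 30 + 31 + 31 + 30 = 273 (2029 is not a leap year); day of year = 273 + 5 = 278
2031-11-04: days before November = 31 + 28 + 31 + 30 + 31 + 30 + 31 + 31 + 30 + 31 = 304 (2031 is not a leap year); day of year = 304 + 4 = 308
Rest of 2029: 365 - 278 = 87
Full years 2030 (365): 365
Total = 87 + 365 + 308 = 760

760 days


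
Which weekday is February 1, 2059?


Target: February 1, 2059
Anchor: Jan 1, 2059. With p = 2059 - 1 = 2058: (p + p//4 - p//100 + p//400) mod 7 = (2058 + 514 - 20 + 5) mod 7 = 2557 mod 7 = 2 -> Wednesday (Mon=0 ... Sun=6)
Days before February (Jan): 31 days
Weekday index = (2 + 31) mod 7 = 5

Saturday


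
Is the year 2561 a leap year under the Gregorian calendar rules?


Gregorian leap year rule: divisible by 4, but not by 100, unless also by 400.
2561 is not divisible by 4 -> not a leap year

No


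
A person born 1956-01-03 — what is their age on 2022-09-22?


Birth: 1956-01-03
Reference: 2022-09-22
Year difference: 2022 - 1956 = 66

66 years old


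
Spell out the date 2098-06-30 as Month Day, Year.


ISO 2098-06-30 parses as year=2098, month=06, day=30
Month 6 -> June

June 30, 2098


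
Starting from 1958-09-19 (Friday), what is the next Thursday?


Current: Friday
Target: Thursday
Days ahead: 6

Next Thursday: 1958-09-25


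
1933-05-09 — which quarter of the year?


Month: May (month 5)
Q1: Jan-Mar, Q2: Apr-Jun, Q3: Jul-Sep, Q4: Oct-Dec

Q2


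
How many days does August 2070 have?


August 2070

31 days


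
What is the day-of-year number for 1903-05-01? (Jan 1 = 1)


Date: May 1, 1903
Days in months 1 through 4: 120
Plus 1 days in May

Day of year: 121


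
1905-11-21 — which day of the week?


Date: November 21, 1905
Anchor: Jan 1, 1905. With p = 1905 - 1 = 1904: (p + p//4 - p//100 + p//400) mod 7 = (1904 + 476 - 19 + 4) mod 7 = 2365 mod 7 = 6 -> Sunday (Mon=0 ... Sun=6)
Days before November (Jan-Oct): 304; offset = 304 + 21 - 1 = 324
Weekday index = (6 + 324) mod 7 = 1

Day of the week: Tuesday


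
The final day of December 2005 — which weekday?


December 2005 has 31 days
Anchor: Jan 1, 2005. With p = 2005 - 1 = 2004: (p + p//4 - p//100 + p//400) mod 7 = (2004 + 501 - 20 + 5) mod 7 = 2490 mod 7 = 5 -> Saturday (Mon=0 ... Sun=6)
Days before December (Jan-Nov): 334; December 1 index = (5 + 334) mod 7 = 3 -> Thursday
Last day offset: 31 - 1 = 30 days
Weekday index = (3 + 30) mod 7 = 5

Saturday, December 31


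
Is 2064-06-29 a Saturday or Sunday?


Anchor: Jan 1, 2064. With p = 2064 - 1 = 2063: (p + p//4 - p//100 + p//400) mod 7 = (2063 + 515 - 20 + 5) mod 7 = 2563 mod 7 = 1 -> Tuesday (Mon=0 ... Sun=6)
Day of year: 181; offset = 180
Weekday index = (1 + 180) mod 7 = 6 -> Sunday
Weekend days: Saturday, Sunday

Yes


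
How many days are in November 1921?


November 1921

30 days


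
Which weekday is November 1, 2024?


Target: November 1, 2024
Anchor: Jan 1, 2024. With p = 2024 - 1 = 2023: (p + p//4 - p//100 + p//400) mod 7 = (2023 + 505 - 20 + 5) mod 7 = 2513 mod 7 = 0 -> Monday (Mon=0 ... Sun=6)
Days before November (Jan-Oct): 305 days
Weekday index = (0 + 305) mod 7 = 4

Friday


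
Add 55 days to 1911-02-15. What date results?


Start: 1911-02-15, add 55 days
February 1911 has 28 days: 28 - 15 = 13 days to February 28 -> 42 left
March 1911 has 31 days -> 11 left
April 1911: 11 <= 30 -> lands on April 11

Result: 1911-04-11


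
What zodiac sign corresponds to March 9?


Date: March 9
Conventional tropical zodiac dates: Pisces from February 19 onward; Aries starts March 21
March 9 falls within the Pisces range

Pisces


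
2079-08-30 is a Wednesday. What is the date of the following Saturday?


Current: Wednesday
Target: Saturday
Days ahead: 3

Next Saturday: 2079-09-02


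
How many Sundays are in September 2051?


September 2051 has 30 days
Anchor: Jan 1, 2051. With p = 2051 - 1 = 2050: (p + p//4 - p//100 + p//400) mod 7 = (2050 + 512 - 20 + 5) mod 7 = 2547 mod 7 = 6 -> Sunday (Mon=0 ... Sun=6)
Days before September (Jan-Aug): 243; September 1 index = (6 + 243) mod 7 = 4 -> Friday
First Sunday is September 3
Sundays: 3, 10, 17, 24

4 Sundays


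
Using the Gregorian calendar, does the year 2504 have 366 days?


Gregorian leap year rule: divisible by 4, but not by 100, unless also by 400.
2504 is divisible by 4 but not 100 -> leap year

Yes


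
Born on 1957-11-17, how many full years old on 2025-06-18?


Birth: 1957-11-17
Reference: 2025-06-18
Year difference: 2025 - 1957 = 68
Birthday not yet reached in 2025, subtract 1

67 years old


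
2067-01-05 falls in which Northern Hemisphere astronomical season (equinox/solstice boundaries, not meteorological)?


Date: January 5
Astronomical Winter (approx.; exact equinox/solstice day varies by year): December 21 to March 19
January 5 falls within the Winter window

Winter


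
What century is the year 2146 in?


Century = (year - 1) // 100 + 1
= (2146 - 1) // 100 + 1
= 2145 // 100 + 1
= 21 + 1

22nd century


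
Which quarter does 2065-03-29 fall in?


Month: March (month 3)
Q1: Jan-Mar, Q2: Apr-Jun, Q3: Jul-Sep, Q4: Oct-Dec

Q1


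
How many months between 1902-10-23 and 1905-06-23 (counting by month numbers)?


From October 1902 to June 1905
3 years * 12 = 36 months, minus 4 months = 32

32 months


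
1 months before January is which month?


January is month 1
1 - 1 = 0; wrap: 0 + 12 = 12

December


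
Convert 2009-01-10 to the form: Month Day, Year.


ISO 2009-01-10 parses as year=2009, month=01, day=10
Month 1 -> January

January 10, 2009


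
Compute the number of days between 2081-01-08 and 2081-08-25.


From 2081-01-08 to 2081-08-25
2081-01-08: day of year = 8
2081-08-25: days before August = 31 + 28 + 31 + 30 + 31 + 30 + 31 = 212 (2081 is not a leap year); day of year = 212 + 25 = 237
Same year: 237 - 8 = 229

229 days


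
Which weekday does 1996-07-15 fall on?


Date: July 15, 1996
Anchor: Jan 1, 1996. With p = 1996 - 1 = 1995: (p + p//4 - p//100 + p//400) mod 7 = (1995 + 498 - 19 + 4) mod 7 = 2478 mod 7 = 0 -> Monday (Mon=0 ... Sun=6)
Days before July (Jan-Jun): 182; offset = 182 + 15 - 1 = 196
Weekday index = (0 + 196) mod 7 = 0

Day of the week: Monday


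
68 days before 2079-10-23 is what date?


Start: 2079-10-23, subtract 68 days
Back 23 days from October 23 reaches September 30, 2079 -> 45 left
September 2079 has 30 days -> back to August 31, 2079 -> 15 left
August 2079: 31 - 15 = 16 -> lands on August 16

Result: 2079-08-16


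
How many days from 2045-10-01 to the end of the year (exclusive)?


Day of year: 274 of 365
Remaining = 365 - 274

91 days


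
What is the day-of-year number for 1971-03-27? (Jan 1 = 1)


Date: March 27, 1971
Days in months 1 through 2: 59
Plus 27 days in March

Day of year: 86


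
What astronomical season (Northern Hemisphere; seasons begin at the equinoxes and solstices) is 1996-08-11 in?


Date: August 11
Astronomical Summer (approx.; exact equinox/solstice day varies by year): June 21 to September 21
August 11 falls within the Summer window

Summer


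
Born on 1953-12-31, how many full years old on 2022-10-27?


Birth: 1953-12-31
Reference: 2022-10-27
Year difference: 2022 - 1953 = 69
Birthday not yet reached in 2022, subtract 1

68 years old


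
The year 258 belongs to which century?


Century = (year - 1) // 100 + 1
= (258 - 1) // 100 + 1
= 257 // 100 + 1
= 2 + 1

3rd century


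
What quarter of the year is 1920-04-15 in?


Month: April (month 4)
Q1: Jan-Mar, Q2: Apr-Jun, Q3: Jul-Sep, Q4: Oct-Dec

Q2


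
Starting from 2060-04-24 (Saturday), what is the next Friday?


Current: Saturday
Target: Friday
Days ahead: 6

Next Friday: 2060-04-30


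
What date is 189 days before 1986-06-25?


Start: 1986-06-25, subtract 189 days
Back 25 days from June 25 reaches May 31, 1986 -> 164 left
May 1986 has 31 days -> back to April 30, 1986 -> 133 left
April 1986 has 30 days -> back to March 31, 1986 -> 103 left
March 1986 has 31 days -> back to February 28, 1986 -> 72 left
February 1986 has 28 days -> back to January 31, 1986 -> 44 left
January 1986 has 31 days -> back to December 31, 1985 -> 13 left
December 1985: 31 - 13 = 18 -> lands on December 18

Result: 1985-12-18


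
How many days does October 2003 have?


October 2003

31 days


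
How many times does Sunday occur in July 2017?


July 2017 has 31 days
Anchor: Jan 1, 2017. With p = 2017 - 1 = 2016: (p + p//4 - p//100 + p//400) mod 7 = (2016 + 504 - 20 + 5) mod 7 = 2505 mod 7 = 6 -> Sunday (Mon=0 ... Sun=6)
Days before July (Jan-Jun): 181; July 1 index = (6 + 181) mod 7 = 5 -> Saturday
First Sunday is July 2
Sundays: 2, 9, 16, 23, 30

5 Sundays


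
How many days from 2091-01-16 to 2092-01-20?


From 2091-01-16 to 2092-01-20
2091-01-16: day of year = 16
2092-01-20: day of year = 20
Rest of 2091: 365 - 16 = 349
Total = 349 + 20 = 369

369 days


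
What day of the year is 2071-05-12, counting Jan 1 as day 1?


Date: May 12, 2071
Days in months 1 through 4: 120
Plus 12 days in May

Day of year: 132


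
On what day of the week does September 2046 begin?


Target: September 1, 2046
Anchor: Jan 1, 2046. With p = 2046 - 1 = 2045: (p + p//4 - p//100 + p//400) mod 7 = (2045 + 511 - 20 + 5) mod 7 = 2541 mod 7 = 0 -> Monday (Mon=0 ... Sun=6)
Days before September (Jan-Aug): 243 days
Weekday index = (0 + 243) mod 7 = 5

Saturday


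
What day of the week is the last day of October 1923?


October 1923 has 31 days
Anchor: Jan 1, 1923. With p = 1923 - 1 = 1922: (p + p//4 - p//100 + p//400) mod 7 = (1922 + 480 - 19 + 4) mod 7 = 2387 mod 7 = 0 -> Monday (Mon=0 ... Sun=6)
Days before October (Jan-Sep): 273; October 1 index = (0 + 273) mod 7 = 0 -> Monday
Last day offset: 31 - 1 = 30 days
Weekday index = (0 + 30) mod 7 = 2

Wednesday, October 31


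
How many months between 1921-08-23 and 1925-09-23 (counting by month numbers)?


From August 1921 to September 1925
4 years * 12 = 48 months, plus 1 month = 49

49 months


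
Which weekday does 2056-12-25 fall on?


Date: December 25, 2056
Anchor: Jan 1, 2056. With p = 2056 - 1 = 2055: (p + p//4 - p//100 + p//400) mod 7 = (2055 + 513 - 20 + 5) mod 7 = 2553 mod 7 = 5 -> Saturday (Mon=0 ... Sun=6)
Days before December (Jan-Nov): 335; offset = 335 + 25 - 1 = 359
Weekday index = (5 + 359) mod 7 = 0

Day of the week: Monday


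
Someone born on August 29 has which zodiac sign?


Date: August 29
Conventional tropical zodiac dates: Virgo from August 23 onward; Libra starts September 23
August 29 falls within the Virgo range

Virgo


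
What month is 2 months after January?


January is month 1
1 + 2 = 3

March


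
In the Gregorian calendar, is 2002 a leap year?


Gregorian leap year rule: divisible by 4, but not by 100, unless also by 400.
2002 is not divisible by 4 -> not a leap year

No


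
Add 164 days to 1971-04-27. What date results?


Start: 1971-04-27, add 164 days
April 1971 has 30 days: 30 - 27 = 3 days to April 30 -> 161 left
May 1971 has 31 days -> 130 left
June 1971 has 30 days -> 100 left
July 1971 has 31 days -> 69 left
August 1971 has 31 days -> 38 left
September 1971 has 30 days -> 8 left
October 1971: 8 <= 31 -> lands on October 8

Result: 1971-10-08


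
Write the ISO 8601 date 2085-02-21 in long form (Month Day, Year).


ISO 2085-02-21 parses as year=2085, month=02, day=21
Month 2 -> February

February 21, 2085


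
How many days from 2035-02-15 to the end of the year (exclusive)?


Day of year: 46 of 365
Remaining = 365 - 46

319 days


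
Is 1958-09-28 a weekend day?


Anchor: Jan 1, 1958. With p = 1958 - 1 = 1957: (p + p//4 - p//100 + p//400) mod 7 = (1957 + 489 - 19 + 4) mod 7 = 2431 mod 7 = 2 -> Wednesday (Mon=0 ... Sun=6)
Day of year: 271; offset = 270
Weekday index = (2 + 270) mod 7 = 6 -> Sunday
Weekend days: Saturday, Sunday

Yes


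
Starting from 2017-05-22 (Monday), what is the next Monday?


Current: Monday
Target: Monday
Days ahead: 7

Next Monday: 2017-05-29


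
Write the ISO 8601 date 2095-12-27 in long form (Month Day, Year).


ISO 2095-12-27 parses as year=2095, month=12, day=27
Month 12 -> December

December 27, 2095


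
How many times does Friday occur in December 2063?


December 2063 has 31 days
Anchor: Jan 1, 2063. With p = 2063 - 1 = 2062: (p + p//4 - p//100 + p//400) mod 7 = (2062 + 515 - 20 + 5) mod 7 = 2562 mod 7 = 0 -> Monday (Mon=0 ... Sun=6)
Days before December (Jan-Nov): 334; December 1 index = (0 + 334) mod 7 = 5 -> Saturday
First Friday is December 7
Fridays: 7, 14, 21, 28

4 Fridays


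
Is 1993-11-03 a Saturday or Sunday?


Anchor: Jan 1, 1993. With p = 1993 - 1 = 1992: (p + p//4 - p//100 + p//400) mod 7 = (1992 + 498 - 19 + 4) mod 7 = 2475 mod 7 = 4 -> Friday (Mon=0 ... Sun=6)
Day of year: 307; offset = 306
Weekday index = (4 + 306) mod 7 = 2 -> Wednesday
Weekend days: Saturday, Sunday

No


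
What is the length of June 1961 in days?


June 1961

30 days


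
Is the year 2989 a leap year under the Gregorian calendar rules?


Gregorian leap year rule: divisible by 4, but not by 100, unless also by 400.
2989 is not divisible by 4 -> not a leap year

No


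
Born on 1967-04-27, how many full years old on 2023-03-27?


Birth: 1967-04-27
Reference: 2023-03-27
Year difference: 2023 - 1967 = 56
Birthday not yet reached in 2023, subtract 1

55 years old


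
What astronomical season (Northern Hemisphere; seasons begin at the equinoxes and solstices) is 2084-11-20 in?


Date: November 20
Astronomical Autumn (approx.; exact equinox/solstice day varies by year): September 22 to December 20
November 20 falls within the Autumn window

Autumn


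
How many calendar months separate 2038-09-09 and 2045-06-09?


From September 2038 to June 2045
7 years * 12 = 84 months, minus 3 months = 81

81 months


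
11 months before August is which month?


August is month 8
8 - 11 = -3; wrap: -3 + 12 = 9

September


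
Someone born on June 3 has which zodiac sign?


Date: June 3
Conventional tropical zodiac dates: Gemini from May 21 onward; Cancer starts June 21
June 3 falls within the Gemini range

Gemini


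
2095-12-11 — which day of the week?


Date: December 11, 2095
Anchor: Jan 1, 2095. With p = 2095 - 1 = 2094: (p + p//4 - p//100 + p//400) mod 7 = (2094 + 523 - 20 + 5) mod 7 = 2602 mod 7 = 5 -> Saturday (Mon=0 ... Sun=6)
Days before December (Jan-Nov): 334; offset = 334 + 11 - 1 = 344
Weekday index = (5 + 344) mod 7 = 6

Day of the week: Sunday


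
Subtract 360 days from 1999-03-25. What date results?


Start: 1999-03-25, subtract 360 days
Back 25 days from March 25 reaches February 28, 1999 -> 335 left
February 1999 has 28 days -> back to January 31, 1999 -> 307 left
January 1999 has 31 days -> back to December 31, 1998 -> 276 left
December 1998 has 31 days -> back to November 30, 1998 -> 245 left
November 1998 has 30 days -> back to October 31, 1998 -> 215 left
October 1998 has 31 days -> back to September 30, 1998 -> 184 left
September 1998 has 30 days -> back to August 31, 1998 -> 154 left
August 1998 has 31 days -> back to July 31, 1998 -> 123 left
July 1998 has 31 days -> back to June 30, 1998 -> 92 left
June 1998 has 30 days -> back to May 31, 1998 -> 62 left
May 1998 has 31 days -> back to April 30, 1998 -> 31 left
April 1998 has 30 days -> back to March 31, 1998 -> 1 left
March 1998: 31 - 1 = 30 -> lands on March 30

Result: 1998-03-30


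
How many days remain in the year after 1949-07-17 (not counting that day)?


Day of year: 198 of 365
Remaining = 365 - 198

167 days


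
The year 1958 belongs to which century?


Century = (year - 1) // 100 + 1
= (1958 - 1) // 100 + 1
= 1957 // 100 + 1
= 19 + 1

20th century


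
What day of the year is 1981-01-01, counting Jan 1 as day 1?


Date: January 1, 1981
No months before January
Plus 1 days in January

Day of year: 1


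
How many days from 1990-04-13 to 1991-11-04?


From 1990-04-13 to 1991-11-04
1990-04-13: days before April = 31 + 28 + 31 = 90 (1990 is not a leap year); day of year = 90 + 13 = 103
1991-11-04: days before November = 31 + 28 + 31 + 30 + 31 + 30 + 31 + 31 + 30 + 31 = 304 (1991 is not a leap year); day of year = 304 + 4 = 308
Rest of 1990: 365 - 103 = 262
Total = 262 + 308 = 570

570 days


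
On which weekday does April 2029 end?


April 2029 has 30 days
Anchor: Jan 1, 2029. With p = 2029 - 1 = 2028: (p + p//4 - p//100 + p//400) mod 7 = (2028 + 507 - 20 + 5) mod 7 = 2520 mod 7 = 0 -> Monday (Mon=0 ... Sun=6)
Days before April (Jan-Mar): 90; April 1 index = (0 + 90) mod 7 = 6 -> Sunday
Last day offset: 30 - 1 = 29 days
Weekday index = (6 + 29) mod 7 = 0

Monday, April 30


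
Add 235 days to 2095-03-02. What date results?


Start: 2095-03-02, add 235 days
March 2095 has 31 days: 31 - 2 = 29 days to March 31 -> 206 left
April 2095 has 30 days -> 176 left
May 2095 has 31 days -> 145 left
June 2095 has 30 days -> 115 left
July 2095 has 31 days -> 84 left
August 2095 has 31 days -> 53 left
September 2095 has 30 days -> 23 left
October 2095: 23 <= 31 -> lands on October 23

Result: 2095-10-23


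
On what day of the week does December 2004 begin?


Target: December 1, 2004
Anchor: Jan 1, 2004. With p = 2004 - 1 = 2003: (p + p//4 - p//100 + p//400) mod 7 = (2003 + 500 - 20 + 5) mod 7 = 2488 mod 7 = 3 -> Thursday (Mon=0 ... Sun=6)
Days before December (Jan-Nov): 335 days
Weekday index = (3 + 335) mod 7 = 2

Wednesday


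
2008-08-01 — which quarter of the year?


Month: August (month 8)
Q1: Jan-Mar, Q2: Apr-Jun, Q3: Jul-Sep, Q4: Oct-Dec

Q3


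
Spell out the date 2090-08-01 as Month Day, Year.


ISO 2090-08-01 parses as year=2090, month=08, day=01
Month 8 -> August

August 1, 2090


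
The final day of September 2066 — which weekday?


September 2066 has 30 days
Anchor: Jan 1, 2066. With p = 2066 - 1 = 2065: (p + p//4 - p//100 + p//400) mod 7 = (2065 + 516 - 20 + 5) mod 7 = 2566 mod 7 = 4 -> Friday (Mon=0 ... Sun=6)
Days before September (Jan-Aug): 243; September 1 index = (4 + 243) mod 7 = 2 -> Wednesday
Last day offset: 30 - 1 = 29 days
Weekday index = (2 + 29) mod 7 = 3

Thursday, September 30


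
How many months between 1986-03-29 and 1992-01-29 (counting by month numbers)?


From March 1986 to January 1992
6 years * 12 = 72 months, minus 2 months = 70

70 months


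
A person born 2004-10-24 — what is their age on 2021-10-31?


Birth: 2004-10-24
Reference: 2021-10-31
Year difference: 2021 - 2004 = 17

17 years old


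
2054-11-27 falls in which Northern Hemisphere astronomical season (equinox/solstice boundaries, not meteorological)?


Date: November 27
Astronomical Autumn (approx.; exact equinox/solstice day varies by year): September 22 to December 20
November 27 falls within the Autumn window

Autumn


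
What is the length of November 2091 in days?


November 2091

30 days


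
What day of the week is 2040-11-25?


Date: November 25, 2040
Anchor: Jan 1, 2040. With p = 2040 - 1 = 2039: (p + p//4 - p//100 + p//400) mod 7 = (2039 + 509 - 20 + 5) mod 7 = 2533 mod 7 = 6 -> Sunday (Mon=0 ... Sun=6)
Days before November (Jan-Oct): 305; offset = 305 + 25 - 1 = 329
Weekday index = (6 + 329) mod 7 = 6

Day of the week: Sunday


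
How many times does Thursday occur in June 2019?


June 2019 has 30 days
Anchor: Jan 1, 2019. With p = 2019 - 1 = 2018: (p + p//4 - p//100 + p//400) mod 7 = (2018 + 504 - 20 + 5) mod 7 = 2507 mod 7 = 1 -> Tuesday (Mon=0 ... Sun=6)
Days before June (Jan-May): 151; June 1 index = (1 + 151) mod 7 = 5 -> Saturday
First Thursday is June 6
Thursdays: 6, 13, 20, 27

4 Thursdays


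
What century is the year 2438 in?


Century = (year - 1) // 100 + 1
= (2438 - 1) // 100 + 1
= 2437 // 100 + 1
= 24 + 1

25th century


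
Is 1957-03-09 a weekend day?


Anchor: Jan 1, 1957. With p = 1957 - 1 = 1956: (p + p//4 - p//100 + p//400) mod 7 = (1956 + 489 - 19 + 4) mod 7 = 2430 mod 7 = 1 -> Tuesday (Mon=0 ... Sun=6)
Day of year: 68; offset = 67
Weekday index = (1 + 67) mod 7 = 5 -> Saturday
Weekend days: Saturday, Sunday

Yes


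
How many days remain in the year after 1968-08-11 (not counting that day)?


Day of year: 224 of 366
Remaining = 366 - 224

142 days


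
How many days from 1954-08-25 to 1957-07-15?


From 1954-08-25 to 1957-07-15
1954-08-25: days before August = 31 + 28 + 31 + 30 + 31 + 30 + 31 = 212 (1954 is not a leap year); day of year = 212 + 25 = 237
1957-07-15: days before July = 31 + 28 + 31 + 30 + 31 + 30 = 181 (1957 is not a leap year); day of year = 181 + 15 = 196
Rest of 1954: 365 - 237 = 128
Full years 1955 (365), 1956 (366): 731
Total = 128 + 731 + 196 = 1055

1055 days


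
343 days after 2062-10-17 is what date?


Start: 2062-10-17, add 343 days
October 2062 has 31 days: 31 - 17 = 14 days to October 31 -> 329 left
November 2062 has 30 days -> 299 left
December 2062 has 31 days -> 268 left
January 2063 has 31 days -> 237 left
February 2063 has 28 days -> 209 left
March 2063 has 31 days -> 178 left
April 2063 has 30 days -> 148 left
May 2063 has 31 days -> 117 left
June 2063 has 30 days -> 87 left
July 2063 has 31 days -> 56 left
August 2063 has 31 days -> 25 left
September 2063: 25 <= 30 -> lands on September 25

Result: 2063-09-25


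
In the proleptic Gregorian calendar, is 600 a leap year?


Gregorian leap year rule: divisible by 4, but not by 100, unless also by 400.
600 is divisible by 100 but not 400 -> not a leap year

No


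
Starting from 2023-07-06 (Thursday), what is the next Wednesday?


Current: Thursday
Target: Wednesday
Days ahead: 6

Next Wednesday: 2023-07-12


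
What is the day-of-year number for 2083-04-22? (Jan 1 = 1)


Date: April 22, 2083
Days in months 1 through 3: 90
Plus 22 days in April

Day of year: 112


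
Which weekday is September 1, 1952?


Target: September 1, 1952
Anchor: Jan 1, 1952. With p = 1952 - 1 = 1951: (p + p//4 - p//100 + p//400) mod 7 = (1951 + 487 - 19 + 4) mod 7 = 2423 mod 7 = 1 -> Tuesday (Mon=0 ... Sun=6)
Days before September (Jan-Aug): 244 days
Weekday index = (1 + 244) mod 7 = 0

Monday


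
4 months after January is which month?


January is month 1
1 + 4 = 5

May


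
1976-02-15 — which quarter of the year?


Month: February (month 2)
Q1: Jan-Mar, Q2: Apr-Jun, Q3: Jul-Sep, Q4: Oct-Dec

Q1


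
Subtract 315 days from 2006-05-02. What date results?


Start: 2006-05-02, subtract 315 days
Back 2 days from May 2 reaches April 30, 2006 -> 313 left
April 2006 has 30 days -> back to March 31, 2006 -> 283 left
March 2006 has 31 days -> back to February 28, 2006 -> 252 left
February 2006 has 28 days -> back to January 31, 2006 -> 224 left
January 2006 has 31 days -> back to December 31, 2005 -> 193 left
December 2005 has 31 days -> back to November 30, 2005 -> 162 left
November 2005 has 30 days -> back to October 31, 2005 -> 132 left
October 2005 has 31 days -> back to September 30, 2005 -> 101 left
September 2005 has 30 days -> back to August 31, 2005 -> 71 left
August 2005 has 31 days -> back to July 31, 2005 -> 40 left
July 2005 has 31 days -> back to June 30, 2005 -> 9 left
June 2005: 30 - 9 = 21 -> lands on June 21

Result: 2005-06-21


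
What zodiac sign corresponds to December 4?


Date: December 4
Conventional tropical zodiac dates: Sagittarius from November 22 onward; Capricorn starts December 22
December 4 falls within the Sagittarius range

Sagittarius


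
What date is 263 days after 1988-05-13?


Start: 1988-05-13, add 263 days
May 1988 has 31 days: 31 - 13 = 18 days to May 31 -> 245 left
June 1988 has 30 days -> 215 left
July 1988 has 31 days -> 184 left
August 1988 has 31 days -> 153 left
September 1988 has 30 days -> 123 left
October 1988 has 31 days -> 92 left
November 1988 has 30 days -> 62 left
December 1988 has 31 days -> 31 left
January 1989: 31 <= 31 -> lands on January 31

Result: 1989-01-31


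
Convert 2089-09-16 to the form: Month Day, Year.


ISO 2089-09-16 parses as year=2089, month=09, day=16
Month 9 -> September

September 16, 2089


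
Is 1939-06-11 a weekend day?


Anchor: Jan 1, 1939. With p = 1939 - 1 = 1938: (p + p//4 - p//100 + p//400) mod 7 = (1938 + 484 - 19 + 4) mod 7 = 2407 mod 7 = 6 -> Sunday (Mon=0 ... Sun=6)
Day of year: 162; offset = 161
Weekday index = (6 + 161) mod 7 = 6 -> Sunday
Weekend days: Saturday, Sunday

Yes


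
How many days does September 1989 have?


September 1989

30 days


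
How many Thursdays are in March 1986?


March 1986 has 31 days
Anchor: Jan 1, 1986. With p = 1986 - 1 = 1985: (p + p//4 - p//100 + p//400) mod 7 = (1985 + 496 - 19 + 4) mod 7 = 2466 mod 7 = 2 -> Wednesday (Mon=0 ... Sun=6)
Days before March (Jan-Feb): 59; March 1 index = (2 + 59) mod 7 = 5 -> Saturday
First Thursday is March 6
Thursdays: 6, 13, 20, 27

4 Thursdays


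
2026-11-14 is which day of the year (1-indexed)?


Date: November 14, 2026
Days in months 1 through 10: 304
Plus 14 days in November

Day of year: 318


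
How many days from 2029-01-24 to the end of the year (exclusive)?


Day of year: 24 of 365
Remaining = 365 - 24

341 days


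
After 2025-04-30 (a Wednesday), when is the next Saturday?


Current: Wednesday
Target: Saturday
Days ahead: 3

Next Saturday: 2025-05-03


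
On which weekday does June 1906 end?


June 1906 has 30 days
Anchor: Jan 1, 1906. With p = 1906 - 1 = 1905: (p + p//4 - p//100 + p//400) mod 7 = (1905 + 476 - 19 + 4) mod 7 = 2366 mod 7 = 0 -> Monday (Mon=0 ... Sun=6)
Days before June (Jan-May): 151; June 1 index = (0 + 151) mod 7 = 4 -> Friday
Last day offset: 30 - 1 = 29 days
Weekday index = (4 + 29) mod 7 = 5

Saturday, June 30


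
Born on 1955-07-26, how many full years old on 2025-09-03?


Birth: 1955-07-26
Reference: 2025-09-03
Year difference: 2025 - 1955 = 70

70 years old


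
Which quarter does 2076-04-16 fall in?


Month: April (month 4)
Q1: Jan-Mar, Q2: Apr-Jun, Q3: Jul-Sep, Q4: Oct-Dec

Q2


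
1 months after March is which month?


March is month 3
3 + 1 = 4

April


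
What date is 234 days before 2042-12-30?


Start: 2042-12-30, subtract 234 days
Back 30 days from December 30 reaches November 30, 2042 -> 204 left
November 2042 has 30 days -> back to October 31, 2042 -> 174 left
October 2042 has 31 days -> back to September 30, 2042 -> 143 left
September 2042 has 30 days -> back to August 31, 2042 -> 113 left
August 2042 has 31 days -> back to July 31, 2042 -> 82 left
July 2042 has 31 days -> back to June 30, 2042 -> 51 left
June 2042 has 30 days -> back to May 31, 2042 -> 21 left
May 2042: 31 - 21 = 10 -> lands on May 10

Result: 2042-05-10


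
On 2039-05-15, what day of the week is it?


Date: May 15, 2039
Anchor: Jan 1, 2039. With p = 2039 - 1 = 2038: (p + p//4 - p//100 + p//400) mod 7 = (2038 + 509 - 20 + 5) mod 7 = 2532 mod 7 = 5 -> Saturday (Mon=0 ... Sun=6)
Days before May (Jan-Apr): 120; offset = 120 + 15 - 1 = 134
Weekday index = (5 + 134) mod 7 = 6

Day of the week: Sunday


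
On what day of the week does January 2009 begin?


Target: January 1, 2009
Anchor: Jan 1, 2009. With p = 2009 - 1 = 2008: (p + p//4 - p//100 + p//400) mod 7 = (2008 + 502 - 20 + 5) mod 7 = 2495 mod 7 = 3 -> Thursday (Mon=0 ... Sun=6)
Offset from anchor: 0 days
Weekday index = (3 + 0) mod 7 = 3

Thursday


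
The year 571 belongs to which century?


Century = (year - 1) // 100 + 1
= (571 - 1) // 100 + 1
= 570 // 100 + 1
= 5 + 1

6th century


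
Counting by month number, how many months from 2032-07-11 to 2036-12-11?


From July 2032 to December 2036
4 years * 12 = 48 months, plus 5 months = 53

53 months


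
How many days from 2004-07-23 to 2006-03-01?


From 2004-07-23 to 2006-03-01
2004-07-23: days before July = 31 + 29 + 31 + 30 + 31 + 30 = 182 (2004 is a leap year); day of year = 182 + 23 = 205
2006-03-01: days before March = 31 + 28 = 59 (2006 is not a leap year); day of year = 59 + 1 = 60
Rest of 2004: 366 - 205 = 161
Full years 2005 (365): 365
Total = 161 + 365 + 60 = 586

586 days


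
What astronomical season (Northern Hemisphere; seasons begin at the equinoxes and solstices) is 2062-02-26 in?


Date: February 26
Astronomical Winter (approx.; exact equinox/solstice day varies by year): December 21 to March 19
February 26 falls within the Winter window

Winter


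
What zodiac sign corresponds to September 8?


Date: September 8
Conventional tropical zodiac dates: Virgo from August 23 onward; Libra starts September 23
September 8 falls within the Virgo range

Virgo


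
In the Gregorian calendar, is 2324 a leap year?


Gregorian leap year rule: divisible by 4, but not by 100, unless also by 400.
2324 is divisible by 4 but not 100 -> leap year

Yes


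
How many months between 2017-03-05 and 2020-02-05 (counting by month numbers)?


From March 2017 to February 2020
3 years * 12 = 36 months, minus 1 month = 35

35 months


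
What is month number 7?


Month 7 of 12

July


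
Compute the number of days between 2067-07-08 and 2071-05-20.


From 2067-07-08 to 2071-05-20
2067-07-08: days before July = 31 + 28 + 31 + 30 + 31 + 30 = 181 (2067 is not a leap year); day of year = 181 + 8 = 189
2071-05-20: days before May = 31 + 28 + 31 + 30 = 120 (2071 is not a leap year); day of year = 120 + 20 = 140
Rest of 2067: 365 - 189 = 176
Full years 2068 (366), 2069 (365), 2070 (365): 1096
Total = 176 + 1096 + 140 = 1412

1412 days


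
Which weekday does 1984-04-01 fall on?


Date: April 1, 1984
Anchor: Jan 1, 1984. With p = 1984 - 1 = 1983: (p + p//4 - p//100 + p//400) mod 7 = (1983 + 495 - 19 + 4) mod 7 = 2463 mod 7 = 6 -> Sunday (Mon=0 ... Sun=6)
Days before April (Jan-Mar): 91; offset = 91 + 1 - 1 = 91
Weekday index = (6 + 91) mod 7 = 6

Day of the week: Sunday


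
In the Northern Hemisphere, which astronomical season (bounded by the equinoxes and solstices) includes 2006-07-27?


Date: July 27
Astronomical Summer (approx.; exact equinox/solstice day varies by year): June 21 to September 21
July 27 falls within the Summer window

Summer


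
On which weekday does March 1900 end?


March 1900 has 31 days
Anchor: Jan 1, 1900. With p = 1900 - 1 = 1899: (p + p//4 - p//100 + p//400) mod 7 = (1899 + 474 - 18 + 4) mod 7 = 2359 mod 7 = 0 -> Monday (Mon=0 ... Sun=6)
Days before March (Jan-Feb): 59; March 1 index = (0 + 59) mod 7 = 3 -> Thursday
Last day offset: 31 - 1 = 30 days
Weekday index = (3 + 30) mod 7 = 5

Saturday, March 31


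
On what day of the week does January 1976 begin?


Target: January 1, 1976
Anchor: Jan 1, 1976. With p = 1976 - 1 = 1975: (p + p//4 - p//100 + p//400) mod 7 = (1975 + 493 - 19 + 4) mod 7 = 2453 mod 7 = 3 -> Thursday (Mon=0 ... Sun=6)
Offset from anchor: 0 days
Weekday index = (3 + 0) mod 7 = 3

Thursday


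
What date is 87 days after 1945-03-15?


Start: 1945-03-15, add 87 days
March 1945 has 31 days: 31 - 15 = 16 days to March 31 -> 71 left
April 1945 has 30 days -> 41 left
May 1945 has 31 days -> 10 left
June 1945: 10 <= 30 -> lands on June 10

Result: 1945-06-10


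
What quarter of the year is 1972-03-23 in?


Month: March (month 3)
Q1: Jan-Mar, Q2: Apr-Jun, Q3: Jul-Sep, Q4: Oct-Dec

Q1


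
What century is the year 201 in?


Century = (year - 1) // 100 + 1
= (201 - 1) // 100 + 1
= 200 // 100 + 1
= 2 + 1

3rd century


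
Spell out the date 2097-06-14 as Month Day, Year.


ISO 2097-06-14 parses as year=2097, month=06, day=14
Month 6 -> June

June 14, 2097


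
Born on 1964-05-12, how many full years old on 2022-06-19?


Birth: 1964-05-12
Reference: 2022-06-19
Year difference: 2022 - 1964 = 58

58 years old


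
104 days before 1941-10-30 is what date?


Start: 1941-10-30, subtract 104 days
Back 30 days from October 30 reaches September 30, 1941 -> 74 left
September 1941 has 30 days -> back to August 31, 1941 -> 44 left
August 1941 has 31 days -> back to July 31, 1941 -> 13 left
July 1941: 31 - 13 = 18 -> lands on July 18

Result: 1941-07-18


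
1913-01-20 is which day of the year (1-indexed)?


Date: January 20, 1913
No months before January
Plus 20 days in January

Day of year: 20


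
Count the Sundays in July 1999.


July 1999 has 31 days
Anchor: Jan 1, 1999. With p = 1999 - 1 = 1998: (p + p//4 - p//100 + p//400) mod 7 = (1998 + 499 - 19 + 4) mod 7 = 2482 mod 7 = 4 -> Friday (Mon=0 ... Sun=6)
Days before July (Jan-Jun): 181; July 1 index = (4 + 181) mod 7 = 3 -> Thursday
First Sunday is July 4
Sundays: 4, 11, 18, 25

4 Sundays
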